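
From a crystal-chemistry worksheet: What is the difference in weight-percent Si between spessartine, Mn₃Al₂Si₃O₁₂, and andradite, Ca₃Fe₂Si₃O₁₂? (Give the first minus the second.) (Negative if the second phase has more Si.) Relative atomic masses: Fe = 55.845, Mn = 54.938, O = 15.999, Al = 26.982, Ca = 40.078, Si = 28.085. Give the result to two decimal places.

0.44 percentage points

Si in Mn₃Al₂Si₃O₁₂: molar mass 495.021 g/mol; 3×28.085 = 84.255 g → 17.02 wt%.
Si in Ca₃Fe₂Si₃O₁₂: molar mass 508.167 g/mol; 3×28.085 = 84.255 g → 16.58 wt%.
Difference = 17.02 − 16.58 = 0.44 percentage points.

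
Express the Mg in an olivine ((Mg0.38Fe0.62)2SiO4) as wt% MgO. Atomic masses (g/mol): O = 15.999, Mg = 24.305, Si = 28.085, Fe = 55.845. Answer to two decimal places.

Molar mass of (Mg0.38Fe0.62)2SiO4 = 0.76*24.305 + 1.24*55.845 + 1*28.085 + 4*15.999 = 179.801 g/mol.
Each formula unit contains 0.76 Mg, equivalent to 0.76/1 = 0.7600 mol MgO.
M(MgO) = 1×24.305 + 1×15.999 = 40.304 g/mol.
Mass of MgO per formula unit = 0.7600 × 40.304 = 30.631 g.
MgO wt% = 30.631 / 179.801 × 100 = 17.04%.

17.04 wt%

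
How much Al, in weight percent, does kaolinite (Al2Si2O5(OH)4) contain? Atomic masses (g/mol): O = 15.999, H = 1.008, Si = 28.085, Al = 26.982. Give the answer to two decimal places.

Formula mass = 2·26.982 + 2·28.085 + 9·15.999 + 4·1.008 = 258.157 g/mol, of which 53.964 g is Al.
So Al makes up 53.964/258.157 = 0.2090 of the mass, i.e. 20.90%.

20.90 weight percent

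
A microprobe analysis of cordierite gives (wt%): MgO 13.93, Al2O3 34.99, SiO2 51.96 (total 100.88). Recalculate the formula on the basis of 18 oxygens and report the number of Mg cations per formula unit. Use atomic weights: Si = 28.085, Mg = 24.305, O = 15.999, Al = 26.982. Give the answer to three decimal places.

2.004 Mg apfu

MgO (M=40.304): mol = 0.34562; Mg = 0.34562, O = 0.34562.
Al2O3 (M=101.961): mol = 0.34317; Al = 0.68634, O = 1.02951.
SiO2 (M=60.083): mol = 0.86480; Si = 0.86480, O = 1.72960.
ΣO = 3.10473; factor = 18/ΣO = 5.79761.
Mg apfu = 0.34562 × 5.79761 = 2.004.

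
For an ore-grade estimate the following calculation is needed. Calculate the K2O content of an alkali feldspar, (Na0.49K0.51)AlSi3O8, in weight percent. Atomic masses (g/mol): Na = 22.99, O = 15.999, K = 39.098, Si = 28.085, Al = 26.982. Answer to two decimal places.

Formula mass = 270.434 g/mol.
0.51 K → 0.2550 mol K2O per formula unit; M(K2O) = 94.195, so K2O mass = 24.020 g.
24.020/270.434 × 100 = 8.88 wt%.

8.88 wt%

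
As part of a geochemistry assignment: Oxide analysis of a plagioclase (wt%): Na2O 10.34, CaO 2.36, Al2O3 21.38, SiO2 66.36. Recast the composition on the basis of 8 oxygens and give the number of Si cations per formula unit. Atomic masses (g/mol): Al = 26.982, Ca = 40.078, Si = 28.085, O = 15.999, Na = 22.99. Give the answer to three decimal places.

Na2O: 10.34/61.979 = 0.16683 mol → 0.33366 mol Na, 0.16683 mol O.
CaO: 2.36/56.077 = 0.04208 mol → 0.04208 mol Ca, 0.04208 mol O.
Al2O3: 21.38/101.961 = 0.20969 mol → 0.41938 mol Al, 0.62907 mol O.
SiO2: 66.36/60.083 = 1.10447 mol → 1.10447 mol Si, 2.20894 mol O.
Total oxygen = 3.04692 mol. Normalization factor = 8/3.04692 = 2.62560.
Si per 8 O = 1.10447 × 2.62560 = 2.900.

2.900 Si apfu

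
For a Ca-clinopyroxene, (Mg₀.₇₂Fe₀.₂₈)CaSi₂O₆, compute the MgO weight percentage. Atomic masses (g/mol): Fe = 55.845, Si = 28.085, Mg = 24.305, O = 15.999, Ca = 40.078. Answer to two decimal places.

M((Mg₀.₇₂Fe₀.₂₈)CaSi₂O₆) = 225.378 g/mol; M(MgO) = 40.304 g/mol.
Moles MgO per formula unit = 0.72 Mg ÷ 1 = 0.7200.
MgO fraction = (0.7200 × 40.304) / 225.378 = 29.019/225.378 = 0.1288.

12.88 wt%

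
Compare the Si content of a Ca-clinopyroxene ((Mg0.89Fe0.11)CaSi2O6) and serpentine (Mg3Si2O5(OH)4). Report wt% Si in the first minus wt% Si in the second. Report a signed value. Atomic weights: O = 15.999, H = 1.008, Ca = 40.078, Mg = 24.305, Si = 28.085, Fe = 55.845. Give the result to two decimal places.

M((Mg0.89Fe0.11)CaSi2O6) = 220.016 g/mol, so wt% Si = 56.170/220.016 × 100 = 25.53%.
M(Mg3Si2O5(OH)4) = 277.108 g/mol, so wt% Si = 56.170/277.108 × 100 = 20.27%.
25.53 − 20.27 = 5.26 pp.

5.26 percentage points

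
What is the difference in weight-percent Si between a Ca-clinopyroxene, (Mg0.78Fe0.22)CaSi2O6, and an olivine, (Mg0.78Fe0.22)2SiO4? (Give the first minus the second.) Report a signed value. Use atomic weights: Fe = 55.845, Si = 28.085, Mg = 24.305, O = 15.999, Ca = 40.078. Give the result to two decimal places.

6.96 percentage points

First mineral: 56.170 g Si in 223.486 g formula = 25.13 wt% Si.
Second mineral: 28.085 g Si in 154.569 g formula = 18.17 wt% Si.
25.13% − 18.17% gives a difference of 6.96 percentage points.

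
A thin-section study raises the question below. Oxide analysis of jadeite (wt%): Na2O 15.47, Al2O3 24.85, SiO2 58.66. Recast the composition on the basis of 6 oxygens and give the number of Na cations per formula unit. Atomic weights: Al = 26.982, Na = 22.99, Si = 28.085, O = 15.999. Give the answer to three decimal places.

Na2O (M=61.979): mol = 0.24960; Na = 0.49920, O = 0.24960.
Al2O3 (M=101.961): mol = 0.24372; Al = 0.48744, O = 0.73116.
SiO2 (M=60.083): mol = 0.97632; Si = 0.97632, O = 1.95264.
ΣO = 2.93340; factor = 6/ΣO = 2.04541.
Na apfu = 0.49920 × 2.04541 = 1.021.

1.021 Na apfu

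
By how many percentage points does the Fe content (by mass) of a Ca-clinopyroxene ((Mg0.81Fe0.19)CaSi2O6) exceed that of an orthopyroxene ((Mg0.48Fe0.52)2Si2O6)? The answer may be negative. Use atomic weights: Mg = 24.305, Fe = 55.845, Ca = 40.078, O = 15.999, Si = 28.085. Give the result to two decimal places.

-20.10 percentage points

Fe in (Mg0.81Fe0.19)CaSi2O6: molar mass 222.540 g/mol; 0.19×55.845 = 10.611 g → 4.77 wt%.
Fe in (Mg0.48Fe0.52)2Si2O6: molar mass 233.576 g/mol; 1.04×55.845 = 58.079 g → 24.87 wt%.
Difference = 4.77 − 24.87 = -20.10 percentage points.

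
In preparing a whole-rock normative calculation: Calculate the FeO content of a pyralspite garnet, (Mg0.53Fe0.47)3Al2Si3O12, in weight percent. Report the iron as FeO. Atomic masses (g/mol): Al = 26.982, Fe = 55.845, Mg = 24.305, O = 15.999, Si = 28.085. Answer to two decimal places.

22.63 wt%

Molar mass of (Mg0.53Fe0.47)3Al2Si3O12 = 1.59*24.305 + 1.41*55.845 + 2*26.982 + 3*28.085 + 12*15.999 = 447.593 g/mol.
Each formula unit contains 1.41 Fe, equivalent to 1.41/1 = 1.4100 mol FeO.
M(FeO) = 1×55.845 + 1×15.999 = 71.844 g/mol.
Mass of FeO per formula unit = 1.4100 × 71.844 = 101.300 g.
FeO wt% = 101.300 / 447.593 × 100 = 22.63%.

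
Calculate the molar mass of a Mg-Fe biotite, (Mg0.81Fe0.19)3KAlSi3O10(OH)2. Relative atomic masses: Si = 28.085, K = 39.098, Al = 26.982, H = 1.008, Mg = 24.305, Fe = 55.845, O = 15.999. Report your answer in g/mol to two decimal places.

M = 2.43(24.305) + 0.57(55.845) + 1(39.098) + 1(26.982) + 3(28.085) + 12(15.999) + 2(1.008)

435.23 g/mol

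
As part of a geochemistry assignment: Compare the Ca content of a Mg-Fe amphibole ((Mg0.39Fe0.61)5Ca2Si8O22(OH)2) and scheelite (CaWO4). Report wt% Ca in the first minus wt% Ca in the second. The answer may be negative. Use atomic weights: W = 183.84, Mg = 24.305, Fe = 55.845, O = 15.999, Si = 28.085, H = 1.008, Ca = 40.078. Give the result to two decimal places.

-5.10 percentage points

M((Mg0.39Fe0.61)5Ca2Si8O22(OH)2) = 908.550 g/mol, so wt% Ca = 80.156/908.550 × 100 = 8.82%.
M(CaWO4) = 287.914 g/mol, so wt% Ca = 40.078/287.914 × 100 = 13.92%.
8.82 − 13.92 = -5.10 pp.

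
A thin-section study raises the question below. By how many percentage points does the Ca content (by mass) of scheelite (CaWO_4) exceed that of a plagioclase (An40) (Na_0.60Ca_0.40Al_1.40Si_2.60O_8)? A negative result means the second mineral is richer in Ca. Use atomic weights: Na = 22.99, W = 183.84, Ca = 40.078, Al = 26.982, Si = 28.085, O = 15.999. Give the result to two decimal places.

M(CaWO_4) = 287.914 g/mol, so wt% Ca = 40.078/287.914 × 100 = 13.92%.
M(Na_0.60Ca_0.40Al_1.40Si_2.60O_8) = 268.613 g/mol, so wt% Ca = 16.031/268.613 × 100 = 5.97%.
13.92 − 5.97 = 7.95 pp.

7.95 percentage points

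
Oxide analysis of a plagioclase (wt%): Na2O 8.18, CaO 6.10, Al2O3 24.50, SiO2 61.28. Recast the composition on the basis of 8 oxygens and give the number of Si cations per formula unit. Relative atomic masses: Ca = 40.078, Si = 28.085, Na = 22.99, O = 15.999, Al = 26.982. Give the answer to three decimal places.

Na2O (M=61.979): mol = 0.13198; Na = 0.26396, O = 0.13198.
CaO (M=56.077): mol = 0.10878; Ca = 0.10878, O = 0.10878.
Al2O3 (M=101.961): mol = 0.24029; Al = 0.48058, O = 0.72087.
SiO2 (M=60.083): mol = 1.01992; Si = 1.01992, O = 2.03984.
ΣO = 3.00147; factor = 8/ΣO = 2.66536.
Si apfu = 1.01992 × 2.66536 = 2.718.

2.718 Si apfu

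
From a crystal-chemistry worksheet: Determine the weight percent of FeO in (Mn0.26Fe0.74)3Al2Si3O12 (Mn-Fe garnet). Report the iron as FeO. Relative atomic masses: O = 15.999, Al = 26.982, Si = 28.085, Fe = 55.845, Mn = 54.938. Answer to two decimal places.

32.09 wt%

Molar mass of (Mn0.26Fe0.74)3Al2Si3O12 = 0.78*54.938 + 2.22*55.845 + 2*26.982 + 3*28.085 + 12*15.999 = 497.035 g/mol.
Each formula unit contains 2.22 Fe, equivalent to 2.22/1 = 2.2200 mol FeO.
M(FeO) = 1×55.845 + 1×15.999 = 71.844 g/mol.
Mass of FeO per formula unit = 2.2200 × 71.844 = 159.494 g.
FeO wt% = 159.494 / 497.035 × 100 = 32.09%.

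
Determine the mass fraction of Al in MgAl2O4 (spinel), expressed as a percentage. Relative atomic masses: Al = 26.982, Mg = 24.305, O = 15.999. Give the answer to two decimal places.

37.93 wt%

M(MgAl2O4) = 142.265 g/mol.
Al contributes 2 × 26.982 = 53.964 g per mole.
53.964/142.265 = 0.3793 → 37.93%.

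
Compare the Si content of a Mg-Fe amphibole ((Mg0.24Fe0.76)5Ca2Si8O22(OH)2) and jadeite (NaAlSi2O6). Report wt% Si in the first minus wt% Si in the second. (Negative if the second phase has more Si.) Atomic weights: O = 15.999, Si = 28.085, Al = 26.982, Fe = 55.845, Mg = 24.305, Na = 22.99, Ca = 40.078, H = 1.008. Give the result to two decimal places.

M((Mg0.24Fe0.76)5Ca2Si8O22(OH)2) = 932.205 g/mol, so wt% Si = 224.680/932.205 × 100 = 24.10%.
M(NaAlSi2O6) = 202.136 g/mol, so wt% Si = 56.170/202.136 × 100 = 27.79%.
24.10 − 27.79 = -3.69 pp.

-3.69 percentage points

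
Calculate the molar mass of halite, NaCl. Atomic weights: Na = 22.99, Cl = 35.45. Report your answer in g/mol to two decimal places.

M = 1(22.99) + 1(35.45)

58.44 g/mol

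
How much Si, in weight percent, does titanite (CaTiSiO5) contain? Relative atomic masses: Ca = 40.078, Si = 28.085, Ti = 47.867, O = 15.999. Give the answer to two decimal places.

M(CaTiSiO5) = 196.025 g/mol.
Si contributes 1 × 28.085 = 28.085 g per mole.
28.085/196.025 = 0.1433 → 14.33%.

14.33 weight percent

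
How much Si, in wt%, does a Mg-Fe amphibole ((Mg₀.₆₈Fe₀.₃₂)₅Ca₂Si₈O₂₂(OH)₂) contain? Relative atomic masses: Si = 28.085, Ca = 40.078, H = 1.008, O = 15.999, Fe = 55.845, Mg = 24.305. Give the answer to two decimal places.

M((Mg₀.₆₈Fe₀.₃₂)₅Ca₂Si₈O₂₂(OH)₂) = 862.817 g/mol.
Si contributes 8 × 28.085 = 224.680 g per mole.
224.680/862.817 = 0.2604 → 26.04%.

26.04 wt%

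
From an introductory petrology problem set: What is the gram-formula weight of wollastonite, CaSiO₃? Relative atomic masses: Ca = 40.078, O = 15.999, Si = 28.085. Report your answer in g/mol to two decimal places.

116.16 g/mol

The formula mass is the sum 1(40.078) + 1(28.085) + 3(15.999).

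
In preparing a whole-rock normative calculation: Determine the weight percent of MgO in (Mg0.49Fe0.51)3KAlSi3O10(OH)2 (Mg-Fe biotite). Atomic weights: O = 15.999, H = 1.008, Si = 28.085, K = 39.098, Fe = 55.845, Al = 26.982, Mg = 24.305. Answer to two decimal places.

12.73 wt%

M((Mg0.49Fe0.51)3KAlSi3O10(OH)2) = 465.510 g/mol; M(MgO) = 40.304 g/mol.
Moles MgO per formula unit = 1.47 Mg ÷ 1 = 1.4700.
MgO fraction = (1.4700 × 40.304) / 465.510 = 59.247/465.510 = 0.1273.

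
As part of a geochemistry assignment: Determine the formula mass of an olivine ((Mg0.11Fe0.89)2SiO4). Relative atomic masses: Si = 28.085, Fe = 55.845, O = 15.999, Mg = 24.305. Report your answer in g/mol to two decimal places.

196.83 g/mol

The formula mass is the sum 0.22*24.305 + 1.78*55.845 + 1*28.085 + 4*15.999.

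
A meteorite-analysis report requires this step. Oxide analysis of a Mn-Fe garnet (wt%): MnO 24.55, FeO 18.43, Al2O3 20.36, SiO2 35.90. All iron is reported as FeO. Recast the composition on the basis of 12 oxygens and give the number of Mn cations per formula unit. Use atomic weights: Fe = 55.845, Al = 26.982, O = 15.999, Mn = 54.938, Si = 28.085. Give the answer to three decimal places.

1.733 Mn apfu

24.55 wt% MnO ÷ 70.937 g/mol = 0.34608 mol, giving 0.34608 Mn and 0.34608 O.
18.43 wt% FeO ÷ 71.844 g/mol = 0.25653 mol, giving 0.25653 Fe and 0.25653 O.
20.36 wt% Al2O3 ÷ 101.961 g/mol = 0.19968 mol, giving 0.39936 Al and 0.59904 O.
35.90 wt% SiO2 ÷ 60.083 g/mol = 0.59751 mol, giving 0.59751 Si and 1.19502 O.
Oxygen sums to 2.39667; scaling by 12/2.39667 = 5.00695 puts the formula on 12 O.
Mn: 0.34608 × 5.00695 = 1.733 atoms per formula unit.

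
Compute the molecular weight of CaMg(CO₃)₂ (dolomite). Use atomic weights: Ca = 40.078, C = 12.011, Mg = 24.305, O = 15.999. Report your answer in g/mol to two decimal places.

The formula mass is the sum 1·40.078 + 1·24.305 + 2·12.011 + 6·15.999.

184.40 g/mol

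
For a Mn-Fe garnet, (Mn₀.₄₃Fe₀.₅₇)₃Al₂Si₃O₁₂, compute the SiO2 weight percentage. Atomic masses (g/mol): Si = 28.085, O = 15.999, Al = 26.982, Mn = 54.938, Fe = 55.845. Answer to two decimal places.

36.30 wt%

Molar mass of (Mn₀.₄₃Fe₀.₅₇)₃Al₂Si₃O₁₂ = 1.29·54.938 + 1.71·55.845 + 2·26.982 + 3·28.085 + 12·15.999 = 496.572 g/mol.
Each formula unit contains 3 Si, equivalent to 3/1 = 3.0000 mol SiO2.
M(SiO2) = 1×28.085 + 2×15.999 = 60.083 g/mol.
Mass of SiO2 per formula unit = 3.0000 × 60.083 = 180.249 g.
SiO2 wt% = 180.249 / 496.572 × 100 = 36.30%.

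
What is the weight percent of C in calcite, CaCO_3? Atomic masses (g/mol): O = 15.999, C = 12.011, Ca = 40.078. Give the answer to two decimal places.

12.00 mass %

Molar mass of CaCO_3: 1×40.078 + 1×12.011 + 3×15.999 = 100.086 g/mol.
Mass of C per formula unit: 1 × 12.011 = 12.011 g.
Weight fraction C = 12.011 / 100.086 = 0.1200.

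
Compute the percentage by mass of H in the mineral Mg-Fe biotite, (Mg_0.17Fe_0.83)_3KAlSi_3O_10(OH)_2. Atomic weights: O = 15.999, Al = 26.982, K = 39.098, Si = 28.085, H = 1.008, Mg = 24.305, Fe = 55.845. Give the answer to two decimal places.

Molar mass of (Mg_0.17Fe_0.83)_3KAlSi_3O_10(OH)_2: 0.51·24.305 + 2.49·55.845 + 1·39.098 + 1·26.982 + 3·28.085 + 12·15.999 + 2·1.008 = 495.789 g/mol.
Mass of H per formula unit: 2 × 1.008 = 2.016 g.
Weight fraction H = 2.016 / 495.789 = 0.0041.

0.41 wt%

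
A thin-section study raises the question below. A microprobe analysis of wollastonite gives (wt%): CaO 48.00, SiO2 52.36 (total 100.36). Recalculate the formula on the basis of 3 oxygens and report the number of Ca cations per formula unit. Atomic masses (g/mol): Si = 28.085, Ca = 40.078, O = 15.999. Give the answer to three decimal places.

CaO (M=56.077): mol = 0.85597; Ca = 0.85597, O = 0.85597.
SiO2 (M=60.083): mol = 0.87146; Si = 0.87146, O = 1.74292.
ΣO = 2.59889; factor = 3/ΣO = 1.15434.
Ca apfu = 0.85597 × 1.15434 = 0.988.

0.988 Ca apfu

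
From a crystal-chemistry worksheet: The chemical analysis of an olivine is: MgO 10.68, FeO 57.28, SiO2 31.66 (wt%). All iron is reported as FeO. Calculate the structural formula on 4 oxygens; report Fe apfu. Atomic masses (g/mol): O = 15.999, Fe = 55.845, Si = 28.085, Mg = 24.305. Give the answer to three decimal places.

MgO (M=40.304): mol = 0.26499; Mg = 0.26499, O = 0.26499.
FeO (M=71.844): mol = 0.79728; Fe = 0.79728, O = 0.79728.
SiO2 (M=60.083): mol = 0.52694; Si = 0.52694, O = 1.05388.
ΣO = 2.11615; factor = 4/ΣO = 1.89023.
Fe apfu = 0.79728 × 1.89023 = 1.507.

1.507 Fe apfu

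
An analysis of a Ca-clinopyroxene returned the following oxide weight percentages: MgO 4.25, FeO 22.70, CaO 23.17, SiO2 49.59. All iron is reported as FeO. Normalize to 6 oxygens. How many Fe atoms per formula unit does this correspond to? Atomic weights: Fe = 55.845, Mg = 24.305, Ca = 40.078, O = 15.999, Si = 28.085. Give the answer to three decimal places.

MgO (M=40.304): mol = 0.10545; Mg = 0.10545, O = 0.10545.
FeO (M=71.844): mol = 0.31596; Fe = 0.31596, O = 0.31596.
CaO (M=56.077): mol = 0.41318; Ca = 0.41318, O = 0.41318.
SiO2 (M=60.083): mol = 0.82536; Si = 0.82536, O = 1.65072.
ΣO = 2.48531; factor = 6/ΣO = 2.41419.
Fe apfu = 0.31596 × 2.41419 = 0.763.

0.763 Fe apfu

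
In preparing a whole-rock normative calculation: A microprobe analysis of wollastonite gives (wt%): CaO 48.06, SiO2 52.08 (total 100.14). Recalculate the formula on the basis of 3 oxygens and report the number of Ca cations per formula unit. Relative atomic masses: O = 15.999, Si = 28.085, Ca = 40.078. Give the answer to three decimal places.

0.992 Ca apfu

48.06 wt% CaO ÷ 56.077 g/mol = 0.85704 mol, giving 0.85704 Ca and 0.85704 O.
52.08 wt% SiO2 ÷ 60.083 g/mol = 0.86680 mol, giving 0.86680 Si and 1.73360 O.
Oxygen sums to 2.59064; scaling by 3/2.59064 = 1.15802 puts the formula on 3 O.
Ca: 0.85704 × 1.15802 = 0.992 atoms per formula unit.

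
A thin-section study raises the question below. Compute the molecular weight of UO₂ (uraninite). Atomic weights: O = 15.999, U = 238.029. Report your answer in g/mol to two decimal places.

270.03 g/mol

The formula mass is the sum 1·238.029 + 2·15.999.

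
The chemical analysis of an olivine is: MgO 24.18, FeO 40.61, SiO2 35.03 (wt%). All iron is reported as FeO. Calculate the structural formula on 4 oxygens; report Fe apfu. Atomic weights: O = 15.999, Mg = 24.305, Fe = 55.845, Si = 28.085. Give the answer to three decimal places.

24.18 wt% MgO ÷ 40.304 g/mol = 0.59994 mol, giving 0.59994 Mg and 0.59994 O.
40.61 wt% FeO ÷ 71.844 g/mol = 0.56525 mol, giving 0.56525 Fe and 0.56525 O.
35.03 wt% SiO2 ÷ 60.083 g/mol = 0.58303 mol, giving 0.58303 Si and 1.16606 O.
Oxygen sums to 2.33125; scaling by 4/2.33125 = 1.71582 puts the formula on 4 O.
Fe: 0.56525 × 1.71582 = 0.970 atoms per formula unit.

0.970 Fe apfu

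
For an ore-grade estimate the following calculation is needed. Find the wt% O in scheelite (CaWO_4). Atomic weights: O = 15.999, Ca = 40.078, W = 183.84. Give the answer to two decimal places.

Formula mass = 1×40.078 + 1×183.84 + 4×15.999 = 287.914 g/mol, of which 63.996 g is O.
So O makes up 63.996/287.914 = 0.2223 of the mass, i.e. 22.23%.

22.23 mass %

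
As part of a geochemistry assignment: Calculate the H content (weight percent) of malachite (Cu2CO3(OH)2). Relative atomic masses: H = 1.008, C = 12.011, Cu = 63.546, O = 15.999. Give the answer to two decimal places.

Formula mass = 2×63.546 + 1×12.011 + 5×15.999 + 2×1.008 = 221.114 g/mol, of which 2.016 g is H.
So H makes up 2.016/221.114 = 0.0091 of the mass, i.e. 0.91%.

0.91 weight percent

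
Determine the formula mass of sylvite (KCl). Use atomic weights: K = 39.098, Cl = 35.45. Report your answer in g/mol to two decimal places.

The formula mass is the sum 1×39.098 + 1×35.45.

74.55 g/mol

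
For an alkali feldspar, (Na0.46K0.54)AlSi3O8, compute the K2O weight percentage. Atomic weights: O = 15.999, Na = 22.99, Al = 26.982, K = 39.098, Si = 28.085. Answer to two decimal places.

9.39 wt%

M((Na0.46K0.54)AlSi3O8) = 270.917 g/mol; M(K2O) = 94.195 g/mol.
Moles K2O per formula unit = 0.54 K ÷ 2 = 0.2700.
K2O fraction = (0.2700 × 94.195) / 270.917 = 25.433/270.917 = 0.0939.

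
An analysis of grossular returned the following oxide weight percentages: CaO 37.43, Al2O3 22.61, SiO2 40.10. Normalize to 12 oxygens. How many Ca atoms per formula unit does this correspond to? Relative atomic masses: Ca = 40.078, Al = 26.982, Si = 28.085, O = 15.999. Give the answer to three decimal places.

37.43 wt% CaO ÷ 56.077 g/mol = 0.66748 mol, giving 0.66748 Ca and 0.66748 O.
22.61 wt% Al2O3 ÷ 101.961 g/mol = 0.22175 mol, giving 0.44350 Al and 0.66525 O.
40.10 wt% SiO2 ÷ 60.083 g/mol = 0.66741 mol, giving 0.66741 Si and 1.33482 O.
Oxygen sums to 2.66755; scaling by 12/2.66755 = 4.49851 puts the formula on 12 O.
Ca: 0.66748 × 4.49851 = 3.003 atoms per formula unit.

3.003 Ca apfu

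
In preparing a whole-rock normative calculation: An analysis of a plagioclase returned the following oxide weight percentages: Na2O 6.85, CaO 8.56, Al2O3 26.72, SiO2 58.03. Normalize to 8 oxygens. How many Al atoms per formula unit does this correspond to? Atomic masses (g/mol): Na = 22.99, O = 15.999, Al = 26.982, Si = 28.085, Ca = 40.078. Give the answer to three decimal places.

1.407 Al apfu

Na2O: 6.85/61.979 = 0.11052 mol → 0.22104 mol Na, 0.11052 mol O.
CaO: 8.56/56.077 = 0.15265 mol → 0.15265 mol Ca, 0.15265 mol O.
Al2O3: 26.72/101.961 = 0.26206 mol → 0.52412 mol Al, 0.78618 mol O.
SiO2: 58.03/60.083 = 0.96583 mol → 0.96583 mol Si, 1.93166 mol O.
Total oxygen = 2.98101 mol. Normalization factor = 8/2.98101 = 2.68365.
Al per 8 O = 0.52412 × 2.68365 = 1.407.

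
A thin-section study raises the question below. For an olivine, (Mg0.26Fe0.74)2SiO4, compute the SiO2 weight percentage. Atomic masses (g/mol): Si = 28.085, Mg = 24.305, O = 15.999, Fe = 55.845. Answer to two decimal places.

32.07 wt%

Formula mass = 187.370 g/mol.
1 Si → 1.0000 mol SiO2 per formula unit; M(SiO2) = 60.083, so SiO2 mass = 60.083 g.
60.083/187.370 × 100 = 32.07 wt%.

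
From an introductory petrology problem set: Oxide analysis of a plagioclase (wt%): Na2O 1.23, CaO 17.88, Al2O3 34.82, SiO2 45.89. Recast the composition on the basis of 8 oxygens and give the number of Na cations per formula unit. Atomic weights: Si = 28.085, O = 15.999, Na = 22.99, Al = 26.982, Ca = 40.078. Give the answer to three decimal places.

1.23 wt% Na2O ÷ 61.979 g/mol = 0.01985 mol, giving 0.03970 Na and 0.01985 O.
17.88 wt% CaO ÷ 56.077 g/mol = 0.31885 mol, giving 0.31885 Ca and 0.31885 O.
34.82 wt% Al2O3 ÷ 101.961 g/mol = 0.34150 mol, giving 0.68300 Al and 1.02450 O.
45.89 wt% SiO2 ÷ 60.083 g/mol = 0.76378 mol, giving 0.76378 Si and 1.52756 O.
Oxygen sums to 2.89076; scaling by 8/2.89076 = 2.76744 puts the formula on 8 O.
Na: 0.03970 × 2.76744 = 0.110 atoms per formula unit.

0.110 Na apfu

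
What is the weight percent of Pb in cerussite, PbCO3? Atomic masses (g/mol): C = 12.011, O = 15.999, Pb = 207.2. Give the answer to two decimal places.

77.54 weight percent

Molar mass of PbCO3: 1*207.2 + 1*12.011 + 3*15.999 = 267.208 g/mol.
Mass of Pb per formula unit: 1 × 207.2 = 207.200 g.
Weight fraction Pb = 207.200 / 267.208 = 0.7754.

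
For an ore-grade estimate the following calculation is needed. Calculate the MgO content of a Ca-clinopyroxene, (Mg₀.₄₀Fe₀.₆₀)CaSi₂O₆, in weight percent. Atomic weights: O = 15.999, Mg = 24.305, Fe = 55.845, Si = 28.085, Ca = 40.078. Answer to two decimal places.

Molar mass of (Mg₀.₄₀Fe₀.₆₀)CaSi₂O₆ = 0.40·24.305 + 0.60·55.845 + 1·40.078 + 2·28.085 + 6·15.999 = 235.471 g/mol.
Each formula unit contains 0.40 Mg, equivalent to 0.40/1 = 0.4000 mol MgO.
M(MgO) = 1×24.305 + 1×15.999 = 40.304 g/mol.
Mass of MgO per formula unit = 0.4000 × 40.304 = 16.122 g.
MgO wt% = 16.122 / 235.471 × 100 = 6.85%.

6.85 wt%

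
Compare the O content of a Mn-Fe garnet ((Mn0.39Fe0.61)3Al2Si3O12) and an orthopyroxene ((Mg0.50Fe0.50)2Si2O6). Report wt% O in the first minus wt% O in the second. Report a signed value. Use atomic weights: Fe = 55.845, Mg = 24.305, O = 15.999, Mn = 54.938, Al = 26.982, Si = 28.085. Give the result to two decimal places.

-2.67 percentage points

M((Mn0.39Fe0.61)3Al2Si3O12) = 496.681 g/mol, so wt% O = 191.988/496.681 × 100 = 38.65%.
M((Mg0.50Fe0.50)2Si2O6) = 232.314 g/mol, so wt% O = 95.994/232.314 × 100 = 41.32%.
38.65 − 41.32 = -2.67 pp.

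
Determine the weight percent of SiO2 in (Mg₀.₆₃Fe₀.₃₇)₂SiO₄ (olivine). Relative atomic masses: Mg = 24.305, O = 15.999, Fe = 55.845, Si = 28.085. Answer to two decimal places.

36.63 wt%

M((Mg₀.₆₃Fe₀.₃₇)₂SiO₄) = 164.031 g/mol; M(SiO2) = 60.083 g/mol.
Moles SiO2 per formula unit = 1 Si ÷ 1 = 1.0000.
SiO2 fraction = (1.0000 × 60.083) / 164.031 = 60.083/164.031 = 0.3663.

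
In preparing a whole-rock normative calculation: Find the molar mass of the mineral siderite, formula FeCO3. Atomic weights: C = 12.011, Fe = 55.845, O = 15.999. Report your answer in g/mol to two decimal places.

Fe: 1 × 55.845 = 55.8450
C: 1 × 12.011 = 12.0110
O: 3 × 15.999 = 47.9970
Summing the contributions gives the formula mass.

115.85 g/mol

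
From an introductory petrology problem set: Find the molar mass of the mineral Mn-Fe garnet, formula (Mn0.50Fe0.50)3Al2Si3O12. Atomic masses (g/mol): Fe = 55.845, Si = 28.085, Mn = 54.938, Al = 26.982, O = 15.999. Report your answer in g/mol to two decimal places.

496.38 g/mol

Mn: 1.50 × 54.938 = 82.4070
Fe: 1.50 × 55.845 = 83.7675
Al: 2 × 26.982 = 53.9640
Si: 3 × 28.085 = 84.2550
O: 12 × 15.999 = 191.9880
Summing the contributions gives the formula mass.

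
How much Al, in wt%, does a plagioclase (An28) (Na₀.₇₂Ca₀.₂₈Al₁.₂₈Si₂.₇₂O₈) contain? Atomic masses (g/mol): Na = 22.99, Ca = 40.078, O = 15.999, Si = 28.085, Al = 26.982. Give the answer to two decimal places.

M(Na₀.₇₂Ca₀.₂₈Al₁.₂₈Si₂.₇₂O₈) = 266.695 g/mol.
Al contributes 1.28 × 26.982 = 34.537 g per mole.
34.537/266.695 = 0.1295 → 12.95%.

12.95 wt%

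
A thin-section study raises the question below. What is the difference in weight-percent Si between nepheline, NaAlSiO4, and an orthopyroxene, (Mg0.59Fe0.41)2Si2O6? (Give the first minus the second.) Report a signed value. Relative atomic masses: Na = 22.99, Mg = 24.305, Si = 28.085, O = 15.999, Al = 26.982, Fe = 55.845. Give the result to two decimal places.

-5.01 percentage points

First mineral: 28.085 g Si in 142.053 g formula = 19.77 wt% Si.
Second mineral: 56.170 g Si in 226.637 g formula = 24.78 wt% Si.
19.77% − 24.78% gives a difference of -5.01 percentage points.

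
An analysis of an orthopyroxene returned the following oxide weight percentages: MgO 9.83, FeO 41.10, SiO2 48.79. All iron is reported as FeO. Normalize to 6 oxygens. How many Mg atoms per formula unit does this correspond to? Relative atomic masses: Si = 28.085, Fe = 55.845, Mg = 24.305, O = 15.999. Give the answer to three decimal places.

MgO (M=40.304): mol = 0.24390; Mg = 0.24390, O = 0.24390.
FeO (M=71.844): mol = 0.57207; Fe = 0.57207, O = 0.57207.
SiO2 (M=60.083): mol = 0.81204; Si = 0.81204, O = 1.62408.
ΣO = 2.44005; factor = 6/ΣO = 2.45897.
Mg apfu = 0.24390 × 2.45897 = 0.600.

0.600 Mg apfu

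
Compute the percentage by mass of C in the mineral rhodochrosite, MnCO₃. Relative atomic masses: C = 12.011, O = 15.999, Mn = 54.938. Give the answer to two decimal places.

M(MnCO₃) = 114.946 g/mol.
C contributes 1 × 12.011 = 12.011 g per mole.
12.011/114.946 = 0.1045 → 10.45%.

10.45 weight percent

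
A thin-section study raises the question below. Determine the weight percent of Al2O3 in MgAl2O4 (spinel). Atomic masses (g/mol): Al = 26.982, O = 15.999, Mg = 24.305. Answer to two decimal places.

Molar mass of MgAl2O4 = 1×24.305 + 2×26.982 + 4×15.999 = 142.265 g/mol.
Each formula unit contains 2 Al, equivalent to 2/2 = 1.0000 mol Al2O3.
M(Al2O3) = 2×26.982 + 3×15.999 = 101.961 g/mol.
Mass of Al2O3 per formula unit = 1.0000 × 101.961 = 101.961 g.
Al2O3 wt% = 101.961 / 142.265 × 100 = 71.67%.

71.67 wt%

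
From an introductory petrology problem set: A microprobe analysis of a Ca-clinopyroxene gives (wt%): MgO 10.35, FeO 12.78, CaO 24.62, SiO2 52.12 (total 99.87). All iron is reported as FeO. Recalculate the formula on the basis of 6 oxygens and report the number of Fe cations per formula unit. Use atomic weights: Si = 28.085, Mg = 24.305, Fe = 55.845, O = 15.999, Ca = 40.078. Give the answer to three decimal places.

0.409 Fe apfu

MgO (M=40.304): mol = 0.25680; Mg = 0.25680, O = 0.25680.
FeO (M=71.844): mol = 0.17789; Fe = 0.17789, O = 0.17789.
CaO (M=56.077): mol = 0.43904; Ca = 0.43904, O = 0.43904.
SiO2 (M=60.083): mol = 0.86747; Si = 0.86747, O = 1.73494.
ΣO = 2.60867; factor = 6/ΣO = 2.30002.
Fe apfu = 0.17789 × 2.30002 = 0.409.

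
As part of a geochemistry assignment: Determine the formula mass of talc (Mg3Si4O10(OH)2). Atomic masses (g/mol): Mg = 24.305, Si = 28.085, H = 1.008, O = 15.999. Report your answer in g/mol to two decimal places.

M = 3(24.305) + 4(28.085) + 12(15.999) + 2(1.008)

379.26 g/mol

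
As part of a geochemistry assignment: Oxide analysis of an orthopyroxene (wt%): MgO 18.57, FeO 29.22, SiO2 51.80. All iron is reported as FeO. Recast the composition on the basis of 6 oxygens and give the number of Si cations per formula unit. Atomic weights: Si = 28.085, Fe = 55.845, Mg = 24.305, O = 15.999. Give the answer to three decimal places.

18.57 wt% MgO ÷ 40.304 g/mol = 0.46075 mol, giving 0.46075 Mg and 0.46075 O.
29.22 wt% FeO ÷ 71.844 g/mol = 0.40671 mol, giving 0.40671 Fe and 0.40671 O.
51.80 wt% SiO2 ÷ 60.083 g/mol = 0.86214 mol, giving 0.86214 Si and 1.72428 O.
Oxygen sums to 2.59174; scaling by 6/2.59174 = 2.31505 puts the formula on 6 O.
Si: 0.86214 × 2.31505 = 1.996 atoms per formula unit.

1.996 Si apfu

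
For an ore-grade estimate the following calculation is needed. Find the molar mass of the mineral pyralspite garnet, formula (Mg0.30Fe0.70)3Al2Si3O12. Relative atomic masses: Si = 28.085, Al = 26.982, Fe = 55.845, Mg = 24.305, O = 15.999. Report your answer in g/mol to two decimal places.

The formula mass is the sum 0.90×24.305 + 2.10×55.845 + 2×26.982 + 3×28.085 + 12×15.999.

469.36 g/mol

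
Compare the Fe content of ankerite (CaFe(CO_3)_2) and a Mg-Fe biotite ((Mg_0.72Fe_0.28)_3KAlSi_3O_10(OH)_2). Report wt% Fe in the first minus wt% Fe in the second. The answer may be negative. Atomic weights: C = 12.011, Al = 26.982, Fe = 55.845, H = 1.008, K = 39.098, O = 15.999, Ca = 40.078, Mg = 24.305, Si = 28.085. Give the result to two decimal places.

15.29 percentage points

First mineral: 55.845 g Fe in 215.939 g formula = 25.86 wt% Fe.
Second mineral: 46.910 g Fe in 443.748 g formula = 10.57 wt% Fe.
25.86% − 10.57% gives a difference of 15.29 percentage points.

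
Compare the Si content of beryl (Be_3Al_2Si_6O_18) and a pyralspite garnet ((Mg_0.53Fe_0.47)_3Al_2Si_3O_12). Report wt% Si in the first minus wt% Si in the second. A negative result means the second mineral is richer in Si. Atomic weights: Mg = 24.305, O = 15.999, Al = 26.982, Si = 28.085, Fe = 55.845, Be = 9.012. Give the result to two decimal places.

Si in Be_3Al_2Si_6O_18: molar mass 537.492 g/mol; 6×28.085 = 168.510 g → 31.35 wt%.
Si in (Mg_0.53Fe_0.47)_3Al_2Si_3O_12: molar mass 447.593 g/mol; 3×28.085 = 84.255 g → 18.82 wt%.
Difference = 31.35 − 18.82 = 12.53 percentage points.

12.53 percentage points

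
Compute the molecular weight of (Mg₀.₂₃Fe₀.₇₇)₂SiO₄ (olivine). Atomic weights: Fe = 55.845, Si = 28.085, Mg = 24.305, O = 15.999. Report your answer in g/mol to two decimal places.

M = 0.46(24.305) + 1.54(55.845) + 1(28.085) + 4(15.999)

189.26 g/mol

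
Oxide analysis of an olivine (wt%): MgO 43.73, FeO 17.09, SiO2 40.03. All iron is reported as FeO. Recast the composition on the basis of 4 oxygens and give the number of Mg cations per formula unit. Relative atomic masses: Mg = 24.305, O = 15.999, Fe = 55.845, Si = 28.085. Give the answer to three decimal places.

1.634 Mg apfu

MgO: 43.73/40.304 = 1.08500 mol → 1.08500 mol Mg, 1.08500 mol O.
FeO: 17.09/71.844 = 0.23788 mol → 0.23788 mol Fe, 0.23788 mol O.
SiO2: 40.03/60.083 = 0.66625 mol → 0.66625 mol Si, 1.33250 mol O.
Total oxygen = 2.65538 mol. Normalization factor = 4/2.65538 = 1.50638.
Mg per 4 O = 1.08500 × 1.50638 = 1.634.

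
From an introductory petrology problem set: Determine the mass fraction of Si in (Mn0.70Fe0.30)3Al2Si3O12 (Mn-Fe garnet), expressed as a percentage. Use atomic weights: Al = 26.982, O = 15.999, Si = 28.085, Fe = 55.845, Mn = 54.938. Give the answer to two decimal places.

Molar mass of (Mn0.70Fe0.30)3Al2Si3O12: 2.10×54.938 + 0.90×55.845 + 2×26.982 + 3×28.085 + 12×15.999 = 495.837 g/mol.
Mass of Si per formula unit: 3 × 28.085 = 84.255 g.
Weight fraction Si = 84.255 / 495.837 = 0.1699.

16.99 wt%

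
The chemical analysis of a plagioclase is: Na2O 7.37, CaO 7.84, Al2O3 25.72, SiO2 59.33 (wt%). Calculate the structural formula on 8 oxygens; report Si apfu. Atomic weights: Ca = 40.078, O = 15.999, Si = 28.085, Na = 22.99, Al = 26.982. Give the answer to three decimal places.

2.642 Si apfu

7.37 wt% Na2O ÷ 61.979 g/mol = 0.11891 mol, giving 0.23782 Na and 0.11891 O.
7.84 wt% CaO ÷ 56.077 g/mol = 0.13981 mol, giving 0.13981 Ca and 0.13981 O.
25.72 wt% Al2O3 ÷ 101.961 g/mol = 0.25225 mol, giving 0.50450 Al and 0.75675 O.
59.33 wt% SiO2 ÷ 60.083 g/mol = 0.98747 mol, giving 0.98747 Si and 1.97494 O.
Oxygen sums to 2.99041; scaling by 8/2.99041 = 2.67522 puts the formula on 8 O.
Si: 0.98747 × 2.67522 = 2.642 atoms per formula unit.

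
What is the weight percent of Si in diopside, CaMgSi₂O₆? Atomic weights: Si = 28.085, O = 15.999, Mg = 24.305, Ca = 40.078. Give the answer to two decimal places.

M(CaMgSi₂O₆) = 216.547 g/mol.
Si contributes 2 × 28.085 = 56.170 g per mole.
56.170/216.547 = 0.2594 → 25.94%.

25.94 wt%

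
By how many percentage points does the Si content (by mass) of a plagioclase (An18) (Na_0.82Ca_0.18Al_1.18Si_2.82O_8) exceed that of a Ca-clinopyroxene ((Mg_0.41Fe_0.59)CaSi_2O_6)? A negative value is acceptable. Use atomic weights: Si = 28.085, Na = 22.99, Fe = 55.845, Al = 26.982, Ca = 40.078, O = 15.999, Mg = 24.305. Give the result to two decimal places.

5.99 percentage points

First mineral: 79.200 g Si in 265.096 g formula = 29.88 wt% Si.
Second mineral: 56.170 g Si in 235.156 g formula = 23.89 wt% Si.
29.88% − 23.89% gives a difference of 5.99 percentage points.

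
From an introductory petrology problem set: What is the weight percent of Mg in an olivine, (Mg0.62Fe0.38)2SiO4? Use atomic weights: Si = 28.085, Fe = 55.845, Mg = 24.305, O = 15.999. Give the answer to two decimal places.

18.30 weight percent

Molar mass of (Mg0.62Fe0.38)2SiO4: 1.24×24.305 + 0.76×55.845 + 1×28.085 + 4×15.999 = 164.661 g/mol.
Mass of Mg per formula unit: 1.24 × 24.305 = 30.138 g.
Weight fraction Mg = 30.138 / 164.661 = 0.1830.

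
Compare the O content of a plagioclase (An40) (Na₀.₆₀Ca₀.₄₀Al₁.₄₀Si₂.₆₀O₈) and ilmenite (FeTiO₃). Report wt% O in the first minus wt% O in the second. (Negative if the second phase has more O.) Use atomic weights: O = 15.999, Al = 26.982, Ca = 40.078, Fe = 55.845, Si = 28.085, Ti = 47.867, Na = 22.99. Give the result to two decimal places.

O in Na₀.₆₀Ca₀.₄₀Al₁.₄₀Si₂.₆₀O₈: molar mass 268.613 g/mol; 8×15.999 = 127.992 g → 47.65 wt%.
O in FeTiO₃: molar mass 151.709 g/mol; 3×15.999 = 47.997 g → 31.64 wt%.
Difference = 47.65 − 31.64 = 16.01 percentage points.

16.01 percentage points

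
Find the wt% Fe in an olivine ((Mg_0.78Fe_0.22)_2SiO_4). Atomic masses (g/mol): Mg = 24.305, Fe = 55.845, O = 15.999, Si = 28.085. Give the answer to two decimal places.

15.90 wt%

Molar mass of (Mg_0.78Fe_0.22)_2SiO_4: 1.56*24.305 + 0.44*55.845 + 1*28.085 + 4*15.999 = 154.569 g/mol.
Mass of Fe per formula unit: 0.44 × 55.845 = 24.572 g.
Weight fraction Fe = 24.572 / 154.569 = 0.1590.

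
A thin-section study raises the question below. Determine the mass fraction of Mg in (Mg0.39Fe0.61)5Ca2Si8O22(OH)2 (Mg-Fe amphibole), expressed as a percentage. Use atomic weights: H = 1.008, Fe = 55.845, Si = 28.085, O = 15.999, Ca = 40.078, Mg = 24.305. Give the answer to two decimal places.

Formula mass = 1.95*24.305 + 3.05*55.845 + 2*40.078 + 8*28.085 + 24*15.999 + 2*1.008 = 908.550 g/mol, of which 47.395 g is Mg.
So Mg makes up 47.395/908.550 = 0.0522 of the mass, i.e. 5.22%.

5.22 wt%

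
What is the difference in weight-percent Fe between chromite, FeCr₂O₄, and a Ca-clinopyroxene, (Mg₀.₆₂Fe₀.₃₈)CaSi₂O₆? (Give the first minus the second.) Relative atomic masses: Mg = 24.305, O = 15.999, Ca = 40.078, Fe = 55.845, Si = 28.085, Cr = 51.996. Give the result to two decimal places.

15.66 percentage points

First mineral: 55.845 g Fe in 223.833 g formula = 24.95 wt% Fe.
Second mineral: 21.221 g Fe in 228.532 g formula = 9.29 wt% Fe.
24.95% − 9.29% gives a difference of 15.66 percentage points.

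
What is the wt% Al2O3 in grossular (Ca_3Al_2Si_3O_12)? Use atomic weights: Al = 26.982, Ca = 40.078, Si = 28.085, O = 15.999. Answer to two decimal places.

22.64 wt%

M(Ca_3Al_2Si_3O_12) = 450.441 g/mol; M(Al2O3) = 101.961 g/mol.
Moles Al2O3 per formula unit = 2 Al ÷ 2 = 1.0000.
Al2O3 fraction = (1.0000 × 101.961) / 450.441 = 101.961/450.441 = 0.2264.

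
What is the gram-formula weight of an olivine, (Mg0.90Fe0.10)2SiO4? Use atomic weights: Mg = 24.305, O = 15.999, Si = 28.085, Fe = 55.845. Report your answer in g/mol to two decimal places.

147.00 g/mol

Mg: 1.80 × 24.305 = 43.7490
Fe: 0.20 × 55.845 = 11.1690
Si: 1 × 28.085 = 28.0850
O: 4 × 15.999 = 63.9960
Summing the contributions gives the formula mass.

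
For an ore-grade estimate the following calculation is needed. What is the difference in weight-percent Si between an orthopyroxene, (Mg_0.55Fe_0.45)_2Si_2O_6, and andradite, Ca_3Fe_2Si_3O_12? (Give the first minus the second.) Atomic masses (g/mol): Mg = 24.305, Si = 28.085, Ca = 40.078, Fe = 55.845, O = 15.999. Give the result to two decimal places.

First mineral: 56.170 g Si in 229.160 g formula = 24.51 wt% Si.
Second mineral: 84.255 g Si in 508.167 g formula = 16.58 wt% Si.
24.51% − 16.58% gives a difference of 7.93 percentage points.

7.93 percentage points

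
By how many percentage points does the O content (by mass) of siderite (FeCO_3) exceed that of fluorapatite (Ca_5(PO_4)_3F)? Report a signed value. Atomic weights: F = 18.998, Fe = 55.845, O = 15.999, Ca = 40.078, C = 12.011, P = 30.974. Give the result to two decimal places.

3.36 percentage points

O in FeCO_3: molar mass 115.853 g/mol; 3×15.999 = 47.997 g → 41.43 wt%.
O in Ca_5(PO_4)_3F: molar mass 504.298 g/mol; 12×15.999 = 191.988 g → 38.07 wt%.
Difference = 41.43 − 38.07 = 3.36 percentage points.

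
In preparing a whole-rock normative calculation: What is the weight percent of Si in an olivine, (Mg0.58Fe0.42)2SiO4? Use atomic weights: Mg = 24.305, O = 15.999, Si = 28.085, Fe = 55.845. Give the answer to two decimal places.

Molar mass of (Mg0.58Fe0.42)2SiO4: 1.16·24.305 + 0.84·55.845 + 1·28.085 + 4·15.999 = 167.185 g/mol.
Mass of Si per formula unit: 1 × 28.085 = 28.085 g.
Weight fraction Si = 28.085 / 167.185 = 0.1680.

16.80 mass %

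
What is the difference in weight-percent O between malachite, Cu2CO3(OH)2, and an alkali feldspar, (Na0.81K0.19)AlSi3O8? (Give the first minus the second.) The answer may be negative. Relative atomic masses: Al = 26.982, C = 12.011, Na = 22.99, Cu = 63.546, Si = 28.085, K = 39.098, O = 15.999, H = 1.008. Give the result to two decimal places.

M(Cu2CO3(OH)2) = 221.114 g/mol, so wt% O = 79.995/221.114 × 100 = 36.18%.
M((Na0.81K0.19)AlSi3O8) = 265.280 g/mol, so wt% O = 127.992/265.280 × 100 = 48.25%.
36.18 − 48.25 = -12.07 pp.

-12.07 percentage points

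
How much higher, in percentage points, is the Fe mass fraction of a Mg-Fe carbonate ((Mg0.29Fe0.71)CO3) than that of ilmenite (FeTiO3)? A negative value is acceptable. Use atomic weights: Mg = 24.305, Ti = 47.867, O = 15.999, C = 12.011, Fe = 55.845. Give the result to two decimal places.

0.35 percentage points

First mineral: 39.650 g Fe in 106.706 g formula = 37.16 wt% Fe.
Second mineral: 55.845 g Fe in 151.709 g formula = 36.81 wt% Fe.
37.16% − 36.81% gives a difference of 0.35 percentage points.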